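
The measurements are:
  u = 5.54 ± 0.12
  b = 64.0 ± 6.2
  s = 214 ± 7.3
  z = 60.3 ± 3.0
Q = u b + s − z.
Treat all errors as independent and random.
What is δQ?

36.1

Let p = u·b = 355. δp/p = √((1·δu/u)² + (1·δb/b)²) = √(0.000469 + 0.00938) = 0.0993, so δp = 35.2.
Q = p + s − z: δQ = √(δp² + δs² + δz²) = √(1240 + 53.3 + 9.00) = 36.1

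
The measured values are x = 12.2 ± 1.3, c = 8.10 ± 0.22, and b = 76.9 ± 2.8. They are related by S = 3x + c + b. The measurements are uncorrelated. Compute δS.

Each term contributes (cᵢ δxᵢ)² to (δS)²:
  (3·δx)² = 15.2;  (δc)² = 0.0484;  (δb)² = 7.84
δS = √(23.1) = 4.81

4.81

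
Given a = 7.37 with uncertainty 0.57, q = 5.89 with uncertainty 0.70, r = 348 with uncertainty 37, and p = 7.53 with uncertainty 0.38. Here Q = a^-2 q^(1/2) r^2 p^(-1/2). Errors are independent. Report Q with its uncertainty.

1970 ± 534

Relative error in a monomial: (δQ/Q)² = Σ (nᵢ · δxᵢ/xᵢ)².
  (-2·δa/a)² = (-2×0.0773)² = 0.0239;  (½·δq/q)² = (0.5×0.119)² = 0.00353;  (2·δr/r)² = (2×0.106)² = 0.0452;  (−½·δp/p)² = (-0.5×0.0505)² = 0.000637
δQ/Q = √(0.0733) = 0.271
Q = 1970, so δQ = 0.271 × 1970 = 534.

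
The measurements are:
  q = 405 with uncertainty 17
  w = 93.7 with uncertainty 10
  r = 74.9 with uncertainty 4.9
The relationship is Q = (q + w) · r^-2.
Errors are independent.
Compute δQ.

0.0122

Let u = q + w = 499. δu = √(δq² + δw²) = √(289 + 100) = 19.7, so δu/u = 0.0395.
Q is then a monomial in u, r:
δQ/Q = √((δu/u)² + (-2·δr/r)²) = √(0.00156 + 0.0171) = 0.137
Q = 0.0889, so δQ = 0.137 × 0.0889 = 0.0122.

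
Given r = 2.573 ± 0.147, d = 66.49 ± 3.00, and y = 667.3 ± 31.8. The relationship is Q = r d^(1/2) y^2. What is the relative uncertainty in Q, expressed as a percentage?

11.3%

Each factor contributes (exponent × relative error)² to (δQ/Q)²:
  (1·δr/r)² = (1×0.0571)² = 0.00326;  (½·δd/d)² = (0.5×0.0451)² = 0.000509;  (2·δy/y)² = (2×0.0477)² = 0.00908
δQ/Q = √(0.0129) = 0.113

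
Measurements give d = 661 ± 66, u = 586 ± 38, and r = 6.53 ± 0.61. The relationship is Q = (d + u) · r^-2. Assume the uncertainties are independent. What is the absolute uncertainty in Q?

Let w = d + u = 1250. δw = √(δd² + δu²) = √(4360 + 1440) = 76.2, so δw/w = 0.0611.
Q is then a monomial in w, r:
δQ/Q = √((δw/w)² + (-2·δr/r)²) = √(0.00373 + 0.0349) = 0.197
Q = 29.2, so δQ = 0.197 × 29.2 = 5.75.

5.75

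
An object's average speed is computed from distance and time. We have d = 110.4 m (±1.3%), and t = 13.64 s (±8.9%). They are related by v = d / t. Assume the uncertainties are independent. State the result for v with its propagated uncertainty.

Each factor contributes (exponent × relative error)² to (δv/v)²:
  (1·δd/d)² = (1×0.0130)² = 0.000169;  (-1·δt/t)² = (-1×0.0890)² = 0.00792
δv/v = √(0.00809) = 0.0899
v = 8.094 m/s, so δv = 0.0899 × 8.094 = 0.728 m/s.

8.094 ± 0.728 m/s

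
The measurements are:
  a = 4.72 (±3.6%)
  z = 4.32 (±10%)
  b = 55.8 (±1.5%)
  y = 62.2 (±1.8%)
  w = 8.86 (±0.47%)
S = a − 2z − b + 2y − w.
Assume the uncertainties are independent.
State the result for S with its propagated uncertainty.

Each term contributes (cᵢ δxᵢ)² to (δS)²:
  (δa)² = 0.0289;  (2·δz)² = 0.746;  (δb)² = 0.701;  (2·δy)² = 5.01;  (δw)² = 0.00173
δS = √(6.49) = 2.55
S = 55.8.

55.8 ± 2.55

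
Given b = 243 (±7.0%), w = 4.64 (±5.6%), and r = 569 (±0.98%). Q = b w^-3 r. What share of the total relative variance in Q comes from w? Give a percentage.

(δQ/Q)² = (1·δb/b)² + (-3·δw/w)² + (1·δr/r)²
  b term: (1×0.0700)² = 0.00490
  w term: (-3×0.0560)² = 0.0282
  r term: (1×0.00980)² = 9.6e-05
Total = 0.0332. Share from w = 0.0282/0.0332 = 0.850.

85.0%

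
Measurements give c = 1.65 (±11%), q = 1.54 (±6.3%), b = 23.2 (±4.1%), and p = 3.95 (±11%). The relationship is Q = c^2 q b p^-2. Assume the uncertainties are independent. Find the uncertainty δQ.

Relative error in a monomial: (δQ/Q)² = Σ (nᵢ · δxᵢ/xᵢ)².
  (2·δc/c)² = (2×0.110)² = 0.0484;  (1·δq/q)² = (1×0.0630)² = 0.00397;  (1·δb/b)² = (1×0.0410)² = 0.00168;  (-2·δp/p)² = (-2×0.110)² = 0.0484
δQ/Q = √(0.102) = 0.320
Q = 6.23, so δQ = 0.320 × 6.23 = 2.00.

2.00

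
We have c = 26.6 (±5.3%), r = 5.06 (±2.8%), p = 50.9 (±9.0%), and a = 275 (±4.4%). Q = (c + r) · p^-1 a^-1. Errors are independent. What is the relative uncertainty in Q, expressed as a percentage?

11.0%

Let u = c + r = 31.7. δu = √(δc² + δr²) = √(1.99 + 0.0201) = 1.42, so δu/u = 0.0448.
Q is then a monomial in u, p, a:
δQ/Q = √((δu/u)² + (-1·δp/p)² + (-1·δa/a)²) = √(0.00200 + 0.00810 + 0.00194) = 0.110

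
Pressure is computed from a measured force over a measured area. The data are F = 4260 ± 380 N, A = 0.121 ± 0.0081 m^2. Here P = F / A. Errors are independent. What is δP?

P is a product of powers, so relative uncertainties combine in quadrature:
  (1·δF/F)² = (1×0.0892)² = 0.00796;  (-1·δA/A)² = (-1×0.0669)² = 0.00448
δP/P = √(0.0124) = 0.112
P = 35200 Pa, so δP = 0.112 × 35200 = 3930 Pa.

3930 Pa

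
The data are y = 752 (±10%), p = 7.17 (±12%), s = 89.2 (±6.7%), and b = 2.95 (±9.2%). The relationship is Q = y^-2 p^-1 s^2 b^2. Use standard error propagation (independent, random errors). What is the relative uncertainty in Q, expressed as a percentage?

Products/powers → add relative errors in quadrature, weighted by exponent:
  (-2·δy/y)² = (-2×0.100)² = 0.0400;  (-1·δp/p)² = (-1×0.120)² = 0.0144;  (2·δs/s)² = (2×0.0670)² = 0.0180;  (2·δb/b)² = (2×0.0920)² = 0.0339
δQ/Q = √(0.106) = 0.326

32.6%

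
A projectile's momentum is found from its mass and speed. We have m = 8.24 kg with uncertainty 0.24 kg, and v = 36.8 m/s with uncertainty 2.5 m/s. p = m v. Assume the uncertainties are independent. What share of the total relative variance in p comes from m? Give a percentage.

15.5%

(δp/p)² = (1·δm/m)² + (1·δv/v)²
  m term: (1×0.0291)² = 0.000848
  v term: (1×0.0679)² = 0.00462
Total = 0.00546. Share from m = 0.000848/0.00546 = 0.155.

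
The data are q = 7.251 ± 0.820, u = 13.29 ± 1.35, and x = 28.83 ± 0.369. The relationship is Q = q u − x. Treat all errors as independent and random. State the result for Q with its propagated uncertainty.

67.54 ± 14.7

Let p = q·u = 96.37. δp/p = √((1·δq/q)² + (1·δu/u)²) = √(0.0128 + 0.0103) = 0.152, so δp = 14.6.
Q = p − x: δQ = √(δp² + δx²) = √(215 + 0.136) = 14.7
Q = 67.54.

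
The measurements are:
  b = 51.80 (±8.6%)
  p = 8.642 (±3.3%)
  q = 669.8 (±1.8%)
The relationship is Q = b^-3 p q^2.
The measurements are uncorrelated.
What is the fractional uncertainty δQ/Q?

Products/powers → add relative errors in quadrature, weighted by exponent:
  (-3·δb/b)² = (-3×0.0860)² = 0.0666;  (1·δp/p)² = (1×0.0330)² = 0.00109;  (2·δq/q)² = (2×0.0180)² = 0.00130
δQ/Q = √(0.0689) = 0.263

0.263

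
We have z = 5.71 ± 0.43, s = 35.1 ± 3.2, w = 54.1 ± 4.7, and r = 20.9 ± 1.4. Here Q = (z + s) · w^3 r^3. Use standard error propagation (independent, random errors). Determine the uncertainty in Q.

2e+10

Let u = z + s = 40.8. δu = √(δz² + δs²) = √(0.185 + 10.2) = 3.23, so δu/u = 0.0791.
Q is then a monomial in u, w, r:
δQ/Q = √((δu/u)² + (3·δw/w)² + (3·δr/r)²) = √(0.00626 + 0.0679 + 0.0404) = 0.338
Q = 5.9e+10, so δQ = 0.338 × 5.9e+10 = 2e+10.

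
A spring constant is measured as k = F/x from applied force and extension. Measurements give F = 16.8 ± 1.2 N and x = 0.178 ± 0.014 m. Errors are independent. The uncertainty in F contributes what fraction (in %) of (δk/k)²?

(δk/k)² = (1·δF/F)² + (-1·δx/x)²
  F term: (1×0.0714)² = 0.00510
  x term: (-1×0.0787)² = 0.00619
Total = 0.0113. Share from F = 0.00510/0.0113 = 0.452.

45.2%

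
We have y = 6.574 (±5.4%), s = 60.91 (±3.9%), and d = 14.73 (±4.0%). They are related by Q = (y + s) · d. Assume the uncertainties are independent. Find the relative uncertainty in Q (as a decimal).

Let u = y + s = 67.48. δu = √(δy² + δs²) = √(0.126 + 5.64) = 2.40, so δu/u = 0.0356.
Q is then a monomial in u, d:
δQ/Q = √((δu/u)² + (1·δd/d)²) = √(0.00127 + 0.00160) = 0.0535

0.0535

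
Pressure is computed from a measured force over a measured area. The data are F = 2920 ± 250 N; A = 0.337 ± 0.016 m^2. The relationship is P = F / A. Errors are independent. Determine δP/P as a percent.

9.79%

Relative error in a monomial: (δP/P)² = Σ (nᵢ · δxᵢ/xᵢ)².
  (1·δF/F)² = (1×0.0856)² = 0.00733;  (-1·δA/A)² = (-1×0.0475)² = 0.00225
δP/P = √(0.00958) = 0.0979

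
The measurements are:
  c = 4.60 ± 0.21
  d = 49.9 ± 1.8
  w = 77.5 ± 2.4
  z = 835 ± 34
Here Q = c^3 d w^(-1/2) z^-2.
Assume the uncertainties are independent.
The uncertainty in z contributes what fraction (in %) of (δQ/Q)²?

(δQ/Q)² = (3·δc/c)² + (1·δd/d)² + (−½·δw/w)² + (-2·δz/z)²
  c term: (3×0.0457)² = 0.0188
  d term: (1×0.0361)² = 0.00130
  w term: (-0.5×0.0310)² = 0.000240
  z term: (-2×0.0407)² = 0.00663
Total = 0.0269. Share from z = 0.00663/0.0269 = 0.246.

24.6%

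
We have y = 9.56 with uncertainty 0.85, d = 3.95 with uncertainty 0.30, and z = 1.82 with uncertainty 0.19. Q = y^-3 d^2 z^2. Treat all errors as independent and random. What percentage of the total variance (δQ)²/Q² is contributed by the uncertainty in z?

(δQ/Q)² = (-3·δy/y)² + (2·δd/d)² + (2·δz/z)²
  y term: (-3×0.0889)² = 0.0711
  d term: (2×0.0759)² = 0.0231
  z term: (2×0.104)² = 0.0436
Total = 0.138. Share from z = 0.0436/0.138 = 0.316.

31.6%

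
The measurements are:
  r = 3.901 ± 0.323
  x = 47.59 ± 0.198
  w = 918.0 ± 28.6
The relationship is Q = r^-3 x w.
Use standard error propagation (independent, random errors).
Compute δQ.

Products/powers → add relative errors in quadrature, weighted by exponent:
  (-3·δr/r)² = (-3×0.0828)² = 0.0617;  (1·δx/x)² = (1×0.00416)² = 1.73e-05;  (1·δw/w)² = (1×0.0312)² = 0.000971
δQ/Q = √(0.0627) = 0.250
Q = 735.9, so δQ = 0.250 × 735.9 = 184.

184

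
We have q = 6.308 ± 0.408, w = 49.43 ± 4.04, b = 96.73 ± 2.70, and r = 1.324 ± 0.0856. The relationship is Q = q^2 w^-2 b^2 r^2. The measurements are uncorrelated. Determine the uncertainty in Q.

For a monomial Q ∝ q^2, w^-2, b^2, r^2, fractional errors add in quadrature:
  (2·δq/q)² = (2×0.0647)² = 0.0167;  (-2·δw/w)² = (-2×0.0817)² = 0.0267;  (2·δb/b)² = (2×0.0279)² = 0.00312;  (2·δr/r)² = (2×0.0647)² = 0.0167
δQ/Q = √(0.0633) = 0.252
Q = 267.1, so δQ = 0.252 × 267.1 = 67.2.

67.2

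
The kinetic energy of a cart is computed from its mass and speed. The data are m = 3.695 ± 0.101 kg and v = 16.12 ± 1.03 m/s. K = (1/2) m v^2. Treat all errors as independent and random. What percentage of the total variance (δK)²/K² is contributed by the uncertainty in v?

95.6%

(δK/K)² = (1·δm/m)² + (2·δv/v)²
  m term: (1×0.0273)² = 0.000747
  v term: (2×0.0639)² = 0.0163
Total = 0.0171. Share from v = 0.0163/0.0171 = 0.956.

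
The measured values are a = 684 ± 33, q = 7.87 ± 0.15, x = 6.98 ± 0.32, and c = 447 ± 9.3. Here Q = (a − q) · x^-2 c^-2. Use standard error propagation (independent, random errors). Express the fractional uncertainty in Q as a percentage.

11.2%

Let u = a − q = 676. δu = √(δa² + δq²) = √(1090 + 0.0225) = 33.0, so δu/u = 0.0488.
Q is then a monomial in u, x, c:
δQ/Q = √((δu/u)² + (-2·δx/x)² + (-2·δc/c)²) = √(0.00238 + 0.00841 + 0.00173) = 0.112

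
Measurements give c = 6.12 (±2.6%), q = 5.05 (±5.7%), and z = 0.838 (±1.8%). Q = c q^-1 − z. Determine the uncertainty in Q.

0.0774

Let p = c·q^-1 = 1.21. δp/p = √((1·δc/c)² + (-1·δq/q)²) = √(0.000676 + 0.00325) = 0.0626, so δp = 0.0759.
Q = p − z: δQ = √(δp² + δz²) = √(0.00576 + 0.000228) = 0.0774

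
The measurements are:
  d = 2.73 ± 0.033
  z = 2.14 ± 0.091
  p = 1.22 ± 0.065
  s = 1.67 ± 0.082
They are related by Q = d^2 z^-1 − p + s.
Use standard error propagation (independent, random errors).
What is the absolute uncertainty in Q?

Let w = d^2·z^-1 = 3.48. δw/w = √((2·δd/d)² + (-1·δz/z)²) = √(0.000584 + 0.00181) = 0.0489, so δw = 0.170.
Q = w − p + s: δQ = √(δw² + δp² + δs²) = √(0.0290 + 0.00423 + 0.00672) = 0.200

0.200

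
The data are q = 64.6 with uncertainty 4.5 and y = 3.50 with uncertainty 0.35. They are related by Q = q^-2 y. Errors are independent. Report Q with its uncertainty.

Each factor contributes (exponent × relative error)² to (δQ/Q)²:
  (-2·δq/q)² = (-2×0.0697)² = 0.0194;  (1·δy/y)² = (1×0.100)² = 0.0100
δQ/Q = √(0.0294) = 0.171
Q = 0.000839, so δQ = 0.171 × 0.000839 = 0.000144.

0.000839 ± 0.000144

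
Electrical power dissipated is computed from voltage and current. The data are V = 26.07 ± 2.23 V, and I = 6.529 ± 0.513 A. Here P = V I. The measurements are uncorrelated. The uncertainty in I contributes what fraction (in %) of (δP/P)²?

45.8%

(δP/P)² = (1·δV/V)² + (1·δI/I)²
  V term: (1×0.0855)² = 0.00732
  I term: (1×0.0786)² = 0.00617
Total = 0.0135. Share from I = 0.00617/0.0135 = 0.458.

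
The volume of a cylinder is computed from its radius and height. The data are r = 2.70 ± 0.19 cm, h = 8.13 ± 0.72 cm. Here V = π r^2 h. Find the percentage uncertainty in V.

16.6%

V is a product of powers, so relative uncertainties combine in quadrature:
  (2·δr/r)² = (2×0.0704)² = 0.0198;  (1·δh/h)² = (1×0.0886)² = 0.00784
δV/V = √(0.0277) = 0.166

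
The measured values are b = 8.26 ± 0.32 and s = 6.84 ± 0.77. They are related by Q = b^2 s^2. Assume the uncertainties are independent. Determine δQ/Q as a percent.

23.8%

Each factor contributes (exponent × relative error)² to (δQ/Q)²:
  (2·δb/b)² = (2×0.0387)² = 0.00600;  (2·δs/s)² = (2×0.113)² = 0.0507
δQ/Q = √(0.0567) = 0.238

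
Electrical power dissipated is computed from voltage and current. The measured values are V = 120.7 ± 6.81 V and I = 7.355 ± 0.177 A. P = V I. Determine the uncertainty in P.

For a monomial P ∝ V, I, fractional errors add in quadrature:
  (1·δV/V)² = (1×0.0564)² = 0.00318;  (1·δI/I)² = (1×0.0241)² = 0.000579
δP/P = √(0.00376) = 0.0613
P = 887.7 W, so δP = 0.0613 × 887.7 = 54.5 W.

54.5 W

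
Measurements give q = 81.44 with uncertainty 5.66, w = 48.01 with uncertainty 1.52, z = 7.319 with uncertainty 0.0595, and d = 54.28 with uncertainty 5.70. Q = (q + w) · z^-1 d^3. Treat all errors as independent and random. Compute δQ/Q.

Let u = q + w = 129.4. δu = √(δq² + δw²) = √(32.0 + 2.31) = 5.86, so δu/u = 0.0453.
Q is then a monomial in u, z, d:
δQ/Q = √((δu/u)² + (-1·δz/z)² + (3·δd/d)²) = √(0.00205 + 6.61e-05 + 0.0992) = 0.318

0.318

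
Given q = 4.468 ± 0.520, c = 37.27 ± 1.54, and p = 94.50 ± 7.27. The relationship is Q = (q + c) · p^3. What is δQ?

8.24e+06

Let u = q + c = 41.74. δu = √(δq² + δc²) = √(0.270 + 2.37) = 1.63, so δu/u = 0.0389.
Q is then a monomial in u, p:
δQ/Q = √((δu/u)² + (3·δp/p)²) = √(0.00152 + 0.0533) = 0.234
Q = 3.522e+07, so δQ = 0.234 × 3.522e+07 = 8.24e+06.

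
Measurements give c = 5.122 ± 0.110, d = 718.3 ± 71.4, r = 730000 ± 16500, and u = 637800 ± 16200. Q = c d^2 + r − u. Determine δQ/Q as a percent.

19.3%

Let p = c·d^2 = 2.643e+06. δp/p = √((1·δc/c)² + (2·δd/d)²) = √(0.000461 + 0.0395) = 0.200, so δp = 5.28e+05.
Q = p + r − u: δQ = √(δp² + δr² + δu²) = √(2.79e+11 + 2.72e+08 + 2.62e+08) = 5.29e+05
Q = 2.735e+06, so δQ/Q = 5.29e+05/2.735e+06 = 0.193.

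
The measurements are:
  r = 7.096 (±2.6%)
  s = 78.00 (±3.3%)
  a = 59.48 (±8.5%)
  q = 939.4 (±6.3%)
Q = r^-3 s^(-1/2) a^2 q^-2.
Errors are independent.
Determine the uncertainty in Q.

Q is a product of powers, so relative uncertainties combine in quadrature:
  (-3·δr/r)² = (-3×0.0260)² = 0.00608;  (−½·δs/s)² = (-0.5×0.0330)² = 0.000272;  (2·δa/a)² = (2×0.0850)² = 0.0289;  (-2·δq/q)² = (-2×0.0630)² = 0.0159
δQ/Q = √(0.0511) = 0.226
Q = 1.27e-06, so δQ = 0.226 × 1.27e-06 = 2.87e-07.

2.87e-07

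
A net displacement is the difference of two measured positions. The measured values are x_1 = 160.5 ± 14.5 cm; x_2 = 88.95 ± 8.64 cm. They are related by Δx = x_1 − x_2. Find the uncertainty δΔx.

For a sum/difference, combine absolute errors in quadrature:
  (δx_1)² = 210;  (δx_2)² = 74.6
δΔx = √(285) = 16.9 cm

16.9 cm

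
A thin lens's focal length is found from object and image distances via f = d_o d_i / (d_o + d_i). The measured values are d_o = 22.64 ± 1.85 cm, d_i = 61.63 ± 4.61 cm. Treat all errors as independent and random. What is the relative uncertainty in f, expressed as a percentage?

6.30%

∂f/∂d_o = (d_i/(d_o+d_i))² = 0.535;  ∂f/∂d_i = (d_o/(d_o+d_i))² = 0.0722
δf = √((∂f/∂d_o · δd_o)² + (∂f/∂d_i · δd_i)²) = √(0.979 + 0.111) = 1.04 cm
f = 16.56 cm, so δf/f = 1.04/16.56 = 0.0630.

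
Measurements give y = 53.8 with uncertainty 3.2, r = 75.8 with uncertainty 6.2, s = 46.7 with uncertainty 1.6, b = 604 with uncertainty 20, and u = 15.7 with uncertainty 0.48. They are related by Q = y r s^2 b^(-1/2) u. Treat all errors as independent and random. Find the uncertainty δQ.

Each factor contributes (exponent × relative error)² to (δQ/Q)²:
  (1·δy/y)² = (1×0.0595)² = 0.00354;  (1·δr/r)² = (1×0.0818)² = 0.00669;  (2·δs/s)² = (2×0.0343)² = 0.00470;  (−½·δb/b)² = (-0.5×0.0331)² = 0.000274;  (1·δu/u)² = (1×0.0306)² = 0.000935
δQ/Q = √(0.0161) = 0.127
Q = 5.68e+06, so δQ = 0.127 × 5.68e+06 = 7.22e+05.

7.22e+05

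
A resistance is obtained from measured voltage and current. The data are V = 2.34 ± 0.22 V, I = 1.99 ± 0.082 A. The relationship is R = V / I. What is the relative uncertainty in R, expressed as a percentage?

10.3%

For a monomial R ∝ V, I^-1, fractional errors add in quadrature:
  (1·δV/V)² = (1×0.0940)² = 0.00884;  (-1·δI/I)² = (-1×0.0412)² = 0.00170
δR/R = √(0.0105) = 0.103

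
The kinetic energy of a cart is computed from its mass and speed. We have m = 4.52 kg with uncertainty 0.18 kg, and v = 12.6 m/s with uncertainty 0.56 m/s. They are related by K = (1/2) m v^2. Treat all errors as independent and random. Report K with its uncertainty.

359 ± 34.9 J

Since K is a product/quotient, work with relative uncertainties:
  (1·δm/m)² = (1×0.0398)² = 0.00159;  (2·δv/v)² = (2×0.0444)² = 0.00790
δK/K = √(0.00949) = 0.0974
K = 359 J, so δK = 0.0974 × 359 = 34.9 J.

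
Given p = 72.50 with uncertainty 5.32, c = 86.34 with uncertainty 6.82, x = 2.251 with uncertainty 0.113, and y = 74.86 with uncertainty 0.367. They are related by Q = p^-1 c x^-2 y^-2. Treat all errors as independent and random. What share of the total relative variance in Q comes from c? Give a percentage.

(δQ/Q)² = (-1·δp/p)² + (1·δc/c)² + (-2·δx/x)² + (-2·δy/y)²
  p term: (-1×0.0734)² = 0.00538
  c term: (1×0.0790)² = 0.00624
  x term: (-2×0.0502)² = 0.0101
  y term: (-2×0.00490)² = 9.61e-05
Total = 0.0218. Share from c = 0.00624/0.0218 = 0.286.

28.6%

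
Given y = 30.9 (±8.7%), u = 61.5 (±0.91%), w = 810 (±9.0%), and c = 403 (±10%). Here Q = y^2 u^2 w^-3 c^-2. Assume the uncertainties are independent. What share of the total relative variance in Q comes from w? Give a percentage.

(δQ/Q)² = (2·δy/y)² + (2·δu/u)² + (-3·δw/w)² + (-2·δc/c)²
  y term: (2×0.0870)² = 0.0303
  u term: (2×0.00910)² = 0.000331
  w term: (-3×0.0900)² = 0.0729
  c term: (-2×0.100)² = 0.0400
Total = 0.144. Share from w = 0.0729/0.144 = 0.508.

50.8%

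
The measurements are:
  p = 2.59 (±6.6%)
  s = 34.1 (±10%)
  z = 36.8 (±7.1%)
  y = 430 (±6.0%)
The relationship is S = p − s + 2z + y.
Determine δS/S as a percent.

For a sum/difference, combine absolute errors in quadrature:
  (δp)² = 0.0292;  (δs)² = 11.6;  (2·δz)² = 27.3;  (δy)² = 666
δS = √(705) = 26.5
S = 472, so δS/S = 26.5/472 = 0.0562.

5.62%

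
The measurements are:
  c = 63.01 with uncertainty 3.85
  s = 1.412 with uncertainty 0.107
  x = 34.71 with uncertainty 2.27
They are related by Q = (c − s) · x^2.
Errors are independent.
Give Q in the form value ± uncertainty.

74210 ± 10800

Let u = c − s = 61.60. δu = √(δc² + δs²) = √(14.8 + 0.0114) = 3.85, so δu/u = 0.0625.
Q is then a monomial in u, x:
δQ/Q = √((δu/u)² + (2·δx/x)²) = √(0.00391 + 0.0171) = 0.145
Q = 74210, so δQ = 0.145 × 74210 = 10800.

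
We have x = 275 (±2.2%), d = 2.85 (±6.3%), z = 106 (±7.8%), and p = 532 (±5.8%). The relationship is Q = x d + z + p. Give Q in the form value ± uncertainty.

Let w = x·d = 784. δw/w = √((1·δx/x)² + (1·δd/d)²) = √(0.000484 + 0.00397) = 0.0667, so δw = 52.3.
Q = w + z + p: δQ = √(δw² + δz² + δp²) = √(2740 + 68.4 + 952) = 61.3
Q = 1420.

1420 ± 61.3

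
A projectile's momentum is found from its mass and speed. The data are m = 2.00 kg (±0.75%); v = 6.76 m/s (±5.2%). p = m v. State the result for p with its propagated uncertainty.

13.5 ± 0.710 kg·m/s

Since p is a product/quotient, work with relative uncertainties:
  (1·δm/m)² = (1×0.00750)² = 5.62e-05;  (1·δv/v)² = (1×0.0520)² = 0.00270
δp/p = √(0.00276) = 0.0525
p = 13.5 kg·m/s, so δp = 0.0525 × 13.5 = 0.710 kg·m/s.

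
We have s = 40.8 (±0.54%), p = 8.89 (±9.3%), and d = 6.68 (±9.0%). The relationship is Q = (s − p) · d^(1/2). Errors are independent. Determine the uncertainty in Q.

Let u = s − p = 31.9. δu = √(δs² + δp²) = √(0.0485 + 0.684) = 0.856, so δu/u = 0.0268.
Q is then a monomial in u, d:
δQ/Q = √((δu/u)² + (½·δd/d)²) = √(0.000719 + 0.00202) = 0.0524
Q = 82.5, so δQ = 0.0524 × 82.5 = 4.32.

4.32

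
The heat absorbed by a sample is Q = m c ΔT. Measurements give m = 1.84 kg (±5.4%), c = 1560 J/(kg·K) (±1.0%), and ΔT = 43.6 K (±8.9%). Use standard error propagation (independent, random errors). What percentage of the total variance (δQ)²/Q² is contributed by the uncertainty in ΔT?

72.4%

(δQ/Q)² = (1·δm/m)² + (1·δc/c)² + (1·δΔT/ΔT)²
  m term: (1×0.0540)² = 0.00292
  c term: (1×0.0100)² = 0.000100
  ΔT term: (1×0.0890)² = 0.00792
Total = 0.0109. Share from ΔT = 0.00792/0.0109 = 0.724.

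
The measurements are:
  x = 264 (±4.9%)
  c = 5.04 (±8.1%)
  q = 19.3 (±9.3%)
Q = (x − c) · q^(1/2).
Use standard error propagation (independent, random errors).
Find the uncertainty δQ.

Let u = x − c = 259. δu = √(δx² + δc²) = √(167 + 0.167) = 12.9, so δu/u = 0.0500.
Q is then a monomial in u, q:
δQ/Q = √((δu/u)² + (½·δq/q)²) = √(0.00250 + 0.00216) = 0.0683
Q = 1140, so δQ = 0.0683 × 1140 = 77.7.

77.7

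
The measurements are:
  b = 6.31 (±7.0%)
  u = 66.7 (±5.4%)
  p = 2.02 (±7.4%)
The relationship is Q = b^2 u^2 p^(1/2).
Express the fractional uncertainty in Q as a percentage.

18.1%

Products/powers → add relative errors in quadrature, weighted by exponent:
  (2·δb/b)² = (2×0.0700)² = 0.0196;  (2·δu/u)² = (2×0.0540)² = 0.0117;  (½·δp/p)² = (0.5×0.0740)² = 0.00137
δQ/Q = √(0.0326) = 0.181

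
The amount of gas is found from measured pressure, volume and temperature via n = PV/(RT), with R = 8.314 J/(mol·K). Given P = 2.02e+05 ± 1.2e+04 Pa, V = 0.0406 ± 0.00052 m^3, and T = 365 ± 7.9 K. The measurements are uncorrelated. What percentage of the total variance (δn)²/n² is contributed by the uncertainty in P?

84.8%

(δn/n)² = (1·δP/P)² + (1·δV/V)² + (-1·δT/T)²
  P term: (1×0.0594)² = 0.00353
  V term: (1×0.0128)² = 0.000164
  T term: (-1×0.0216)² = 0.000468
Total = 0.00416. Share from P = 0.00353/0.00416 = 0.848.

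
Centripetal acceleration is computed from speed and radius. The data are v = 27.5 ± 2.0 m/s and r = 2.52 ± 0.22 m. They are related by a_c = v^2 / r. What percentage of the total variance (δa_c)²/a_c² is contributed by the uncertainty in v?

73.5%

(δa_c/a_c)² = (2·δv/v)² + (-1·δr/r)²
  v term: (2×0.0727)² = 0.0212
  r term: (-1×0.0873)² = 0.00762
Total = 0.0288. Share from v = 0.0212/0.0288 = 0.735.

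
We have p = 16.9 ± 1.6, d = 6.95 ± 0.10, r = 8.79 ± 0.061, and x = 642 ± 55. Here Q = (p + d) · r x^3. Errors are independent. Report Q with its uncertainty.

(5.55 ± 1.47) × 10^10

Let u = p + d = 23.8. δu = √(δp² + δd²) = √(2.56 + 0.0100) = 1.60, so δu/u = 0.0672.
Q is then a monomial in u, r, x:
δQ/Q = √((δu/u)² + (1·δr/r)² + (3·δx/x)²) = √(0.00452 + 4.82e-05 + 0.0661) = 0.266
Q = 5.55e+10, so δQ = 0.266 × 5.55e+10 = 1.47e+10.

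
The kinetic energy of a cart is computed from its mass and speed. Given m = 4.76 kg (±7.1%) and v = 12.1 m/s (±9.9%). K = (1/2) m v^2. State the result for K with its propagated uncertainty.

Relative error in a monomial: (δK/K)² = Σ (nᵢ · δxᵢ/xᵢ)².
  (1·δm/m)² = (1×0.0710)² = 0.00504;  (2·δv/v)² = (2×0.0990)² = 0.0392
δK/K = √(0.0442) = 0.210
K = 348 J, so δK = 0.210 × 348 = 73.3 J.

348 ± 73.3 J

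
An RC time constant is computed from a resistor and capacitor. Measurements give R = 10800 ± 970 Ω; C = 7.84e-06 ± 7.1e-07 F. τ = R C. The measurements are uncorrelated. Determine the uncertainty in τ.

0.0108 s

Since τ is a product/quotient, work with relative uncertainties:
  (1·δR/R)² = (1×0.0898)² = 0.00807;  (1·δC/C)² = (1×0.0906)² = 0.00820
δτ/τ = √(0.0163) = 0.128
τ = 0.0847 s, so δτ = 0.128 × 0.0847 = 0.0108 s.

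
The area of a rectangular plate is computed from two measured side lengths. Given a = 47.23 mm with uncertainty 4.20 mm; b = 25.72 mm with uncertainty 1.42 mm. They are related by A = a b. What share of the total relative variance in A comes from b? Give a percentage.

(δA/A)² = (1·δa/a)² + (1·δb/b)²
  a term: (1×0.0889)² = 0.00791
  b term: (1×0.0552)² = 0.00305
Total = 0.0110. Share from b = 0.00305/0.0110 = 0.278.

27.8%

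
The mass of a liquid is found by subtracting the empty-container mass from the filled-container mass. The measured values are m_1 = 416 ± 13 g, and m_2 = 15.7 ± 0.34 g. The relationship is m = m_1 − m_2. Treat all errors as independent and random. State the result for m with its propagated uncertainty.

For a sum/difference, combine absolute errors in quadrature:
  (δm_1)² = 169;  (δm_2)² = 0.116
δm = √(169) = 13.0 g
m = 400 g.

400 ± 13.0 g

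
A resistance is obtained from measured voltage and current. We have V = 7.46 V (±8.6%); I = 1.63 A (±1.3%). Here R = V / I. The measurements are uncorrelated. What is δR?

Each factor contributes (exponent × relative error)² to (δR/R)²:
  (1·δV/V)² = (1×0.0860)² = 0.00740;  (-1·δI/I)² = (-1×0.0130)² = 0.000169
δR/R = √(0.00756) = 0.0870
R = 4.58 Ω, so δR = 0.0870 × 4.58 = 0.398 Ω.

0.398 Ω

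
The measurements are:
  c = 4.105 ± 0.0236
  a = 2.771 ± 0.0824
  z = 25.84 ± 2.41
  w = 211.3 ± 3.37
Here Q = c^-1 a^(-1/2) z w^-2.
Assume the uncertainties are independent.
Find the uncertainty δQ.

Products/powers → add relative errors in quadrature, weighted by exponent:
  (-1·δc/c)² = (-1×0.00575)² = 3.31e-05;  (−½·δa/a)² = (-0.5×0.0297)² = 0.000221;  (1·δz/z)² = (1×0.0933)² = 0.00870;  (-2·δw/w)² = (-2×0.0159)² = 0.00102
δQ/Q = √(0.00997) = 0.0999
Q = 8.47e-05, so δQ = 0.0999 × 8.47e-05 = 8.46e-06.

8.46e-06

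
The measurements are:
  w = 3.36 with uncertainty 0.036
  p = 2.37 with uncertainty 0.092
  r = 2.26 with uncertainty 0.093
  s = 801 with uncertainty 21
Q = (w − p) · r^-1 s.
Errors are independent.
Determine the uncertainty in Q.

Let u = w − p = 0.990. δu = √(δw² + δp²) = √(0.00130 + 0.00846) = 0.0988, so δu/u = 0.0998.
Q is then a monomial in u, r, s:
δQ/Q = √((δu/u)² + (-1·δr/r)² + (1·δs/s)²) = √(0.00996 + 0.00169 + 0.000687) = 0.111
Q = 351, so δQ = 0.111 × 351 = 39.0.

39.0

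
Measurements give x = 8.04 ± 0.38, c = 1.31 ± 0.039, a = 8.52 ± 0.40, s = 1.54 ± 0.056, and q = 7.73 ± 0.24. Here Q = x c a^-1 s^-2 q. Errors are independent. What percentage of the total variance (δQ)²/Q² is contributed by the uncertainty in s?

45.7%

(δQ/Q)² = (1·δx/x)² + (1·δc/c)² + (-1·δa/a)² + (-2·δs/s)² + (1·δq/q)²
  x term: (1×0.0473)² = 0.00223
  c term: (1×0.0298)² = 0.000886
  a term: (-1×0.0469)² = 0.00220
  s term: (-2×0.0364)² = 0.00529
  q term: (1×0.0310)² = 0.000964
Total = 0.0116. Share from s = 0.00529/0.0116 = 0.457.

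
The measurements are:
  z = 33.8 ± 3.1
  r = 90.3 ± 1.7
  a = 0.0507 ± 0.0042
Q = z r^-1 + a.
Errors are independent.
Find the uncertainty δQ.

0.0353

Let p = z·r^-1 = 0.374. δp/p = √((1·δz/z)² + (-1·δr/r)²) = √(0.00841 + 0.000354) = 0.0936, so δp = 0.0350.
Q = p + a: δQ = √(δp² + δa²) = √(0.00123 + 1.76e-05) = 0.0353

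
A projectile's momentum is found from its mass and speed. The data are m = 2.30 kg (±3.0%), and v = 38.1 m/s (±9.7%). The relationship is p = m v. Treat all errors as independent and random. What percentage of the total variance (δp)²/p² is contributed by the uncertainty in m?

(δp/p)² = (1·δm/m)² + (1·δv/v)²
  m term: (1×0.0300)² = 0.000900
  v term: (1×0.0970)² = 0.00941
Total = 0.0103. Share from m = 0.000900/0.0103 = 0.0873.

8.73%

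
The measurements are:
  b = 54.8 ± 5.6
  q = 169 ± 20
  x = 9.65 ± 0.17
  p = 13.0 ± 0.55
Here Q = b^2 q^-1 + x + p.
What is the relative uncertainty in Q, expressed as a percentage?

Let w = b^2·q^-1 = 17.8. δw/w = √((2·δb/b)² + (-1·δq/q)²) = √(0.0418 + 0.0140) = 0.236, so δw = 4.20.
Q = w + x + p: δQ = √(δw² + δx² + δp²) = √(17.6 + 0.0289 + 0.303) = 4.24
Q = 40.4, so δQ/Q = 4.24/40.4 = 0.105.

10.5%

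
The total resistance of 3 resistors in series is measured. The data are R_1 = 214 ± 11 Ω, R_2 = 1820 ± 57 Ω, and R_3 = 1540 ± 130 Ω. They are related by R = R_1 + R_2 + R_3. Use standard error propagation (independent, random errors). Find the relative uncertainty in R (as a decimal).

0.0398

Absolute uncertainties add in quadrature for a linear combination:
  (δR_1)² = 121;  (δR_2)² = 3250;  (δR_3)² = 16900
δR = √(20300) = 142 Ω
R = 3570 Ω, so δR/R = 142/3570 = 0.0398.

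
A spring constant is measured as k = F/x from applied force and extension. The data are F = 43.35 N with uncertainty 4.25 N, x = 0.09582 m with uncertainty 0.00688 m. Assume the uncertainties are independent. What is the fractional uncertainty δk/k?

0.122

For a monomial k ∝ F, x^-1, fractional errors add in quadrature:
  (1·δF/F)² = (1×0.0980)² = 0.00961;  (-1·δx/x)² = (-1×0.0718)² = 0.00516
δk/k = √(0.0148) = 0.122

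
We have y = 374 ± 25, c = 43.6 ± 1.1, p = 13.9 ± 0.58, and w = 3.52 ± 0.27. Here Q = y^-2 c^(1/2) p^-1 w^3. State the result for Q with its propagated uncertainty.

(1.48 ± 0.399) × 10^-4

Relative error in a monomial: (δQ/Q)² = Σ (nᵢ · δxᵢ/xᵢ)².
  (-2·δy/y)² = (-2×0.0668)² = 0.0179;  (½·δc/c)² = (0.5×0.0252)² = 0.000159;  (-1·δp/p)² = (-1×0.0417)² = 0.00174;  (3·δw/w)² = (3×0.0767)² = 0.0530
δQ/Q = √(0.0727) = 0.270
Q = 0.000148, so δQ = 0.270 × 0.000148 = 3.99e-05.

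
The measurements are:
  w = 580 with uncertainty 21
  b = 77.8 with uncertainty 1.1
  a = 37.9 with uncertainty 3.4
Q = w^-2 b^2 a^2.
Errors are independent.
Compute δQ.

5.05

Since Q is a product/quotient, work with relative uncertainties:
  (-2·δw/w)² = (-2×0.0362)² = 0.00524;  (2·δb/b)² = (2×0.0141)² = 0.000800;  (2·δa/a)² = (2×0.0897)² = 0.0322
δQ/Q = √(0.0382) = 0.196
Q = 25.8, so δQ = 0.196 × 25.8 = 5.05.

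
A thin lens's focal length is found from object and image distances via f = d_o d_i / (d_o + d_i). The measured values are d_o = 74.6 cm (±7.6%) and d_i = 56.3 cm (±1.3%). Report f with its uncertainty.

32.1 ± 1.08 cm

∂f/∂d_o = (d_i/(d_o+d_i))² = 0.185;  ∂f/∂d_i = (d_o/(d_o+d_i))² = 0.325
δf = √((∂f/∂d_o · δd_o)² + (∂f/∂d_i · δd_i)²) = √(1.10 + 0.0565) = 1.08 cm
f = 32.1 cm.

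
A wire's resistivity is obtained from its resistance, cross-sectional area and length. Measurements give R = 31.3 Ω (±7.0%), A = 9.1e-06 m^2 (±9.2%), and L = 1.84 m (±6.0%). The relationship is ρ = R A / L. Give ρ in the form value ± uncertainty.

For a monomial ρ ∝ R, A, L^-1, fractional errors add in quadrature:
  (1·δR/R)² = (1×0.0700)² = 0.00490;  (1·δA/A)² = (1×0.0920)² = 0.00846;  (-1·δL/L)² = (-1×0.0600)² = 0.00360
δρ/ρ = √(0.0170) = 0.130
ρ = 0.000155 Ω·m, so δρ = 0.130 × 0.000155 = 2.02e-05 Ω·m.

(1.55 ± 0.202) × 10^-4 Ω·m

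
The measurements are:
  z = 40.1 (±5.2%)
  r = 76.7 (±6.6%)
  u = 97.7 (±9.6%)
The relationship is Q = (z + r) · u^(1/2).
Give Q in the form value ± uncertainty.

1150 ± 77.5

Let w = z + r = 117. δw = √(δz² + δr²) = √(4.35 + 25.6) = 5.47, so δw/w = 0.0469.
Q is then a monomial in w, u:
δQ/Q = √((δw/w)² + (½·δu/u)²) = √(0.00220 + 0.00230) = 0.0671
Q = 1150, so δQ = 0.0671 × 1150 = 77.5.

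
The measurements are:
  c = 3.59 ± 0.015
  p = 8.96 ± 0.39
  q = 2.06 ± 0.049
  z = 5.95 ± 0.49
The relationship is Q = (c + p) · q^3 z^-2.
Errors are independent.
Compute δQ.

Let u = c + p = 12.6. δu = √(δc² + δp²) = √(0.000225 + 0.152) = 0.390, so δu/u = 0.0311.
Q is then a monomial in u, q, z:
δQ/Q = √((δu/u)² + (3·δq/q)² + (-2·δz/z)²) = √(0.000967 + 0.00509 + 0.0271) = 0.182
Q = 3.10, so δQ = 0.182 × 3.10 = 0.565.

0.565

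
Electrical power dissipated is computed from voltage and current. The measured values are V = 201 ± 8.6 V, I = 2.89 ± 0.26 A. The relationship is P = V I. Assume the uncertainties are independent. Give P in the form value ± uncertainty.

581 ± 57.9 W

P is a product of powers, so relative uncertainties combine in quadrature:
  (1·δV/V)² = (1×0.0428)² = 0.00183;  (1·δI/I)² = (1×0.0900)² = 0.00809
δP/P = √(0.00992) = 0.0996
P = 581 W, so δP = 0.0996 × 581 = 57.9 W.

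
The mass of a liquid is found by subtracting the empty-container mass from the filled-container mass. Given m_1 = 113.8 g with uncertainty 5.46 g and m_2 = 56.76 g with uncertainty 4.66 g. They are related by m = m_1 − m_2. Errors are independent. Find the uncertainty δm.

m is a linear combination, so absolute uncertainties add in quadrature:
  (δm_1)² = 29.8;  (δm_2)² = 21.7
δm = √(51.5) = 7.18 g

7.18 g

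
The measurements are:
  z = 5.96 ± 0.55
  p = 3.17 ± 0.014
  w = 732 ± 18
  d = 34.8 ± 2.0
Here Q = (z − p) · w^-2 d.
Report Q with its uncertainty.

Let u = z − p = 2.79. δu = √(δz² + δp²) = √(0.303 + 0.000196) = 0.550, so δu/u = 0.197.
Q is then a monomial in u, w, d:
δQ/Q = √((δu/u)² + (-2·δw/w)² + (1·δd/d)²) = √(0.0389 + 0.00242 + 0.00330) = 0.211
Q = 0.000181, so δQ = 0.211 × 0.000181 = 3.83e-05.

(1.81 ± 0.383) × 10^-4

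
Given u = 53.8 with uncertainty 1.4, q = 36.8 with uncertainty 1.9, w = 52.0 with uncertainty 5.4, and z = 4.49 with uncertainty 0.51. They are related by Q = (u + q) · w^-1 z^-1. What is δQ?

0.0606

Let h = u + q = 90.6. δh = √(δu² + δq²) = √(1.96 + 3.61) = 2.36, so δh/h = 0.0260.
Q is then a monomial in h, w, z:
δQ/Q = √((δh/h)² + (-1·δw/w)² + (-1·δz/z)²) = √(0.000679 + 0.0108 + 0.0129) = 0.156
Q = 0.388, so δQ = 0.156 × 0.388 = 0.0606.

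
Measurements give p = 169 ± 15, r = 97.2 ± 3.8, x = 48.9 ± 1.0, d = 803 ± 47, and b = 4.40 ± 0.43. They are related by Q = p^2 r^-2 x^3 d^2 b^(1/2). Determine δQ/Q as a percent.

24.0%

Q is a product of powers, so relative uncertainties combine in quadrature:
  (2·δp/p)² = (2×0.0888)² = 0.0315;  (-2·δr/r)² = (-2×0.0391)² = 0.00611;  (3·δx/x)² = (3×0.0204)² = 0.00376;  (2·δd/d)² = (2×0.0585)² = 0.0137;  (½·δb/b)² = (0.5×0.0977)² = 0.00239
δQ/Q = √(0.0575) = 0.240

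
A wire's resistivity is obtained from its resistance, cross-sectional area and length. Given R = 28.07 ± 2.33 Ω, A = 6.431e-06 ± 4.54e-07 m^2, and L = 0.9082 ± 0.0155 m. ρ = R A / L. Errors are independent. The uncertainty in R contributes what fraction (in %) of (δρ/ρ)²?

(δρ/ρ)² = (1·δR/R)² + (1·δA/A)² + (-1·δL/L)²
  R term: (1×0.0830)² = 0.00689
  A term: (1×0.0706)² = 0.00498
  L term: (-1×0.0171)² = 0.000291
Total = 0.0122. Share from R = 0.00689/0.0122 = 0.566.

56.6%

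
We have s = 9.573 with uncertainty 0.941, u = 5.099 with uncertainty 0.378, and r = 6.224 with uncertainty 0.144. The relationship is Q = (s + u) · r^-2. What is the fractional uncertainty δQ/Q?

Let w = s + u = 14.67. δw = √(δs² + δu²) = √(0.885 + 0.143) = 1.01, so δw/w = 0.0691.
Q is then a monomial in w, r:
δQ/Q = √((δw/w)² + (-2·δr/r)²) = √(0.00478 + 0.00214) = 0.0832

0.0832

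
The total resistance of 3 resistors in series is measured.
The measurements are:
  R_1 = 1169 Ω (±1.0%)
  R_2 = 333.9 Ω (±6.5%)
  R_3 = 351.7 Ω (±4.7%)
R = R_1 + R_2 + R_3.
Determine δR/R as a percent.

Absolute uncertainties add in quadrature for a linear combination:
  (δR_1)² = 137;  (δR_2)² = 471;  (δR_3)² = 273
δR = √(881) = 29.7 Ω
R = 1855 Ω, so δR/R = 29.7/1855 = 0.0160.

1.60%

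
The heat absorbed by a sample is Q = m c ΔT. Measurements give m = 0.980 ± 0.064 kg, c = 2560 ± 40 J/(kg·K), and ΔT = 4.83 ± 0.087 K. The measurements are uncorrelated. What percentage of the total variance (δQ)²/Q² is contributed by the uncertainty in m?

88.2%

(δQ/Q)² = (1·δm/m)² + (1·δc/c)² + (1·δΔT/ΔT)²
  m term: (1×0.0653)² = 0.00426
  c term: (1×0.0156)² = 0.000244
  ΔT term: (1×0.0180)² = 0.000324
Total = 0.00483. Share from m = 0.00426/0.00483 = 0.882.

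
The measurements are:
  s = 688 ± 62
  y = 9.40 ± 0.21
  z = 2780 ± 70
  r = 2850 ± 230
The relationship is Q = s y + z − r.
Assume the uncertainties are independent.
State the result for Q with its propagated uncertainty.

Let p = s·y = 6470. δp/p = √((1·δs/s)² + (1·δy/y)²) = √(0.00812 + 0.000499) = 0.0928, so δp = 600.
Q = p + z − r: δQ = √(δp² + δz² + δr²) = √(3.61e+05 + 4900 + 52900) = 647
Q = 6400.

6400 ± 647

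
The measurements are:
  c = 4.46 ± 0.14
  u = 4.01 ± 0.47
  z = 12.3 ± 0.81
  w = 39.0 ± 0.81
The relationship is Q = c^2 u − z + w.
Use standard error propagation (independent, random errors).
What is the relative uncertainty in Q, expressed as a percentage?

Let p = c^2·u = 79.8. δp/p = √((2·δc/c)² + (1·δu/u)²) = √(0.00394 + 0.0137) = 0.133, so δp = 10.6.
Q = p − z + w: δQ = √(δp² + δz² + δw²) = √(112 + 0.656 + 0.656) = 10.7
Q = 106, so δQ/Q = 10.7/106 = 0.100.

10.0%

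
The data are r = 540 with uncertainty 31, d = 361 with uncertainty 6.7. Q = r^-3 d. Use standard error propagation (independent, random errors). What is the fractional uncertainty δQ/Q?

0.173

Each factor contributes (exponent × relative error)² to (δQ/Q)²:
  (-3·δr/r)² = (-3×0.0574)² = 0.0297;  (1·δd/d)² = (1×0.0186)² = 0.000344
δQ/Q = √(0.0300) = 0.173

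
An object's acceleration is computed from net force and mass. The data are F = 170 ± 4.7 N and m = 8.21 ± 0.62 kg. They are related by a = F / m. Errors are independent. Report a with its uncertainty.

20.7 ± 1.67 m/s^2

Since a is a product/quotient, work with relative uncertainties:
  (1·δF/F)² = (1×0.0276)² = 0.000764;  (-1·δm/m)² = (-1×0.0755)² = 0.00570
δa/a = √(0.00647) = 0.0804
a = 20.7 m/s^2, so δa = 0.0804 × 20.7 = 1.67 m/s^2.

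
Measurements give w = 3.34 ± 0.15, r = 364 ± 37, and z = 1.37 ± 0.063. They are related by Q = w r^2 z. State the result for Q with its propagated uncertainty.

Q is a product of powers, so relative uncertainties combine in quadrature:
  (1·δw/w)² = (1×0.0449)² = 0.00202;  (2·δr/r)² = (2×0.102)² = 0.0413;  (1·δz/z)² = (1×0.0460)² = 0.00211
δQ/Q = √(0.0455) = 0.213
Q = 6.06e+05, so δQ = 0.213 × 6.06e+05 = 1.29e+05.

(6.06 ± 1.29) × 10^5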